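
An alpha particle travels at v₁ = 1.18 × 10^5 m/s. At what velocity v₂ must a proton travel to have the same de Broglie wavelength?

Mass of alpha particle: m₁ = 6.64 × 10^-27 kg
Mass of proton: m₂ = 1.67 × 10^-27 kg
v₂ = 4.69 × 10^5 m/s

For equal de Broglie wavelengths: λ₁ = λ₂

h/(m₁v₁) = h/(m₂v₂)
m₁v₁ = m₂v₂
v₂ = v₁ · (m₁/m₂)

v₂ = 1.18 × 10^5 m/s × (6.64 × 10^-27 kg / 1.67 × 10^-27 kg)
v₂ = 4.69 × 10^5 m/s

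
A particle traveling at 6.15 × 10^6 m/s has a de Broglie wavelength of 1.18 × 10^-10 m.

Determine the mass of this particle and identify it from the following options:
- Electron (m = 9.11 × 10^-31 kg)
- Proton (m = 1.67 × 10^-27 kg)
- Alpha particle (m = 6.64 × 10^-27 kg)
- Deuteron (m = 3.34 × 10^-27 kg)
The particle is an electron.

From λ = h/(mv), solve for mass:

m = h/(λv)
m = (6.626 × 10^-34 J·s) / (1.18 × 10^-10 m × 6.15 × 10^6 m/s)
m = 9.13 × 10^-31 kg

Comparing with the listed masses, this is closest to an electron.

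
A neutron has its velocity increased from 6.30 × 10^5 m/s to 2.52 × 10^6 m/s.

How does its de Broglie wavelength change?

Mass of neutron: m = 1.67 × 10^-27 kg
The wavelength decreases by a factor of 4.

Using λ = h/(mv):

Initial wavelength: λ₁ = h/(mv₁) = 6.30 × 10^-13 m
Final wavelength: λ₂ = h/(mv₂) = 1.57 × 10^-13 m

Since λ ∝ 1/v, when velocity increases by a factor of 4, the wavelength decreases by a factor of 4.

λ₂/λ₁ = v₁/v₂ = 1/4

The wavelength decreases by a factor of 4.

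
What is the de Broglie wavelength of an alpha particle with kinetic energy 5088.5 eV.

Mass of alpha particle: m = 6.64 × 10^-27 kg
2.01 × 10^-13 m

Using λ = h/√(2mKE):

First convert KE to Joules: KE = 5088.5 eV = 8.153 × 10^-16 J

λ = h/√(2mKE)
λ = (6.626 × 10^-34 J·s) / √(2 × 6.64 × 10^-27 kg × 8.153 × 10^-16 J)
λ = 2.01 × 10^-13 m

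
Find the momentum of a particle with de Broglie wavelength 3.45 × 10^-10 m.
1.92 × 10^-24 kg·m/s

From the de Broglie relation λ = h/p, we solve for p:

p = h/λ
p = (6.626 × 10^-34 J·s) / (3.45 × 10^-10 m)
p = 1.92 × 10^-24 kg·m/s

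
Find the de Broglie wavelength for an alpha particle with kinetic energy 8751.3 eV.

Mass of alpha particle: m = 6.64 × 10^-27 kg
1.54 × 10^-13 m

Using λ = h/√(2mKE):

First convert KE to Joules: KE = 8751.3 eV = 1.402 × 10^-15 J

λ = h/√(2mKE)
λ = (6.626 × 10^-34 J·s) / √(2 × 6.64 × 10^-27 kg × 1.402 × 10^-15 J)
λ = 1.54 × 10^-13 m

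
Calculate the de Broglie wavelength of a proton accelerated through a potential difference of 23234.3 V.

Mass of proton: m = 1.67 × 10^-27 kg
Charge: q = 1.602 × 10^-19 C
1.88 × 10^-13 m

When a particle is accelerated through voltage V, it gains kinetic energy KE = qV.

The de Broglie wavelength is then λ = h/√(2mqV):

λ = h/√(2mqV)
λ = (6.626 × 10^-34 J·s) / √(2 × 1.67 × 10^-27 kg × 1.602 × 10^-19 C × 23234.3 V)
λ = 1.88 × 10^-13 m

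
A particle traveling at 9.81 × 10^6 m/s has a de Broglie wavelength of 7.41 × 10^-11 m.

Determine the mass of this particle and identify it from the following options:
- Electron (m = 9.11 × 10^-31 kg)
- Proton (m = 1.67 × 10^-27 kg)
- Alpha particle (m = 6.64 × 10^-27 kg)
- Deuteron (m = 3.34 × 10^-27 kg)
The particle is an electron.

From λ = h/(mv), solve for mass:

m = h/(λv)
m = (6.626 × 10^-34 J·s) / (7.41 × 10^-11 m × 9.81 × 10^6 m/s)
m = 9.12 × 10^-31 kg

Comparing with the listed masses, this is closest to an electron.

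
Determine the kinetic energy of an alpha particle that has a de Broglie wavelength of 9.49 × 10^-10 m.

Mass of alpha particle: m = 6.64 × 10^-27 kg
3.67 × 10^-23 J (or 2.29 × 10^-4 eV)

From λ = h/√(2mKE), we solve for KE:

λ² = h²/(2mKE)
KE = h²/(2mλ²)
KE = (6.626 × 10^-34 J·s)² / (2 × 6.64 × 10^-27 kg × (9.49 × 10^-10 m)²)
KE = 3.67 × 10^-23 J
KE = 2.29 × 10^-4 eV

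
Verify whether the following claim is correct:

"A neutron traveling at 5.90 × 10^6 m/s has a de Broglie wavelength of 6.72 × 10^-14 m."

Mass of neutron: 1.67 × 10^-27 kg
True

The claim is correct.

Using λ = h/(mv):
λ = (6.626 × 10^-34 J·s) / (1.67 × 10^-27 kg × 5.90 × 10^6 m/s)
λ = 6.72 × 10^-14 m

This matches the claimed value.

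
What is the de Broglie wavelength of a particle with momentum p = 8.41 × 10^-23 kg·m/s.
7.88 × 10^-12 m

Using the de Broglie relation λ = h/p:

λ = h/p
λ = (6.626 × 10^-34 J·s) / (8.41 × 10^-23 kg·m/s)
λ = 7.88 × 10^-12 m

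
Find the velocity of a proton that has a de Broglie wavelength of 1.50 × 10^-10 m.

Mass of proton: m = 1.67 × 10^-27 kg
2.65 × 10^3 m/s

From the de Broglie relation λ = h/(mv), we solve for v:

v = h/(mλ)
v = (6.626 × 10^-34 J·s) / (1.67 × 10^-27 kg × 1.50 × 10^-10 m)
v = 2.65 × 10^3 m/s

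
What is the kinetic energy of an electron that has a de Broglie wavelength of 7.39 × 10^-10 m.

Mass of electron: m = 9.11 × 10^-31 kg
4.41 × 10^-19 J (or 2.75 eV)

From λ = h/√(2mKE), we solve for KE:

λ² = h²/(2mKE)
KE = h²/(2mλ²)
KE = (6.626 × 10^-34 J·s)² / (2 × 9.11 × 10^-31 kg × (7.39 × 10^-10 m)²)
KE = 4.41 × 10^-19 J
KE = 2.75 eV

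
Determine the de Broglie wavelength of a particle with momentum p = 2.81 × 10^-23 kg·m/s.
2.36 × 10^-11 m

Using the de Broglie relation λ = h/p:

λ = h/p
λ = (6.626 × 10^-34 J·s) / (2.81 × 10^-23 kg·m/s)
λ = 2.36 × 10^-11 m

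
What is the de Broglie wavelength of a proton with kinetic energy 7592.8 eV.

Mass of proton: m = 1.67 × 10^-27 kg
3.29 × 10^-13 m

Using λ = h/√(2mKE):

First convert KE to Joules: KE = 7592.8 eV = 1.217 × 10^-15 J

λ = h/√(2mKE)
λ = (6.626 × 10^-34 J·s) / √(2 × 1.67 × 10^-27 kg × 1.217 × 10^-15 J)
λ = 3.29 × 10^-13 m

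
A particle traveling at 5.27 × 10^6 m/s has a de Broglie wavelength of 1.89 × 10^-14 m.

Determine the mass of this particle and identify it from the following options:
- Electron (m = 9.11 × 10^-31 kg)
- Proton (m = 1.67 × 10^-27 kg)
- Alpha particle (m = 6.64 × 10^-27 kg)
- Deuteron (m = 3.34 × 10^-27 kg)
The particle is an alpha particle.

From λ = h/(mv), solve for mass:

m = h/(λv)
m = (6.626 × 10^-34 J·s) / (1.89 × 10^-14 m × 5.27 × 10^6 m/s)
m = 6.65 × 10^-27 kg

Comparing with the listed masses, this is closest to an alpha particle.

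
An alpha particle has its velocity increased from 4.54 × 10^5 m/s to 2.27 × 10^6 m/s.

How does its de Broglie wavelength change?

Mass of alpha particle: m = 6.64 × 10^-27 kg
The wavelength decreases by a factor of 5.

Using λ = h/(mv):

Initial wavelength: λ₁ = h/(mv₁) = 2.20 × 10^-13 m
Final wavelength: λ₂ = h/(mv₂) = 4.40 × 10^-14 m

Since λ ∝ 1/v, when velocity increases by a factor of 5, the wavelength decreases by a factor of 5.

λ₂/λ₁ = v₁/v₂ = 1/5

The wavelength decreases by a factor of 5.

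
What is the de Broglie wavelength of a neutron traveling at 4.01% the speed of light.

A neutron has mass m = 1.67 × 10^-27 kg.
3.30 × 10^-14 m

Using the de Broglie relation λ = h/(mv):

v = 4.01% × c = 1.202 × 10^7 m/s

λ = h/(mv)
λ = (6.626 × 10^-34 J·s) / (1.67 × 10^-27 kg × 1.202 × 10^7 m/s)
λ = 3.30 × 10^-14 m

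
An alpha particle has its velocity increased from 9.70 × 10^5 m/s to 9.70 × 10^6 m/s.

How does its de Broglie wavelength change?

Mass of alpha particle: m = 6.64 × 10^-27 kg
The wavelength decreases by a factor of 10.

Using λ = h/(mv):

Initial wavelength: λ₁ = h/(mv₁) = 1.03 × 10^-13 m
Final wavelength: λ₂ = h/(mv₂) = 1.03 × 10^-14 m

Since λ ∝ 1/v, when velocity increases by a factor of 10, the wavelength decreases by a factor of 10.

λ₂/λ₁ = v₁/v₂ = 1/10

The wavelength decreases by a factor of 10.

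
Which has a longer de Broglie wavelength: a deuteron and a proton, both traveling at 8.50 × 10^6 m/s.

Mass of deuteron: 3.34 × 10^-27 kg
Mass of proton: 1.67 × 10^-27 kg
The proton has the longer wavelength.

Using λ = h/(mv), since both particles have the same velocity, the wavelength depends only on mass.

For deuteron: λ₁ = h/(m₁v) = 2.33 × 10^-14 m
For proton: λ₂ = h/(m₂v) = 4.67 × 10^-14 m

Since λ ∝ 1/m at constant velocity, the lighter particle has the longer wavelength.

The proton has the longer de Broglie wavelength.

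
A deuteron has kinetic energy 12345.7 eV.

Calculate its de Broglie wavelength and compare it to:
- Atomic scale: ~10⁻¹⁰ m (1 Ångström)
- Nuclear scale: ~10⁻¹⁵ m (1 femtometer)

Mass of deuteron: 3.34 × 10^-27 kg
λ = 1.82 × 10^-13 m, which is between nuclear and atomic scales.

Using λ = h/√(2mKE):

KE = 12345.7 eV = 1.978 × 10^-15 J

λ = h/√(2mKE)
λ = (6.626 × 10^-34 J·s) / √(2 × 3.34 × 10^-27 kg × 1.978 × 10^-15 J)
λ = 1.82 × 10^-13 m

Comparison:
- Atomic scale (10⁻¹⁰ m): λ is 0.0018× this size
- Nuclear scale (10⁻¹⁵ m): λ is 1.8e+02× this size

The wavelength is between nuclear and atomic scales.

This wavelength is appropriate for probing atomic structure but too large for nuclear physics experiments.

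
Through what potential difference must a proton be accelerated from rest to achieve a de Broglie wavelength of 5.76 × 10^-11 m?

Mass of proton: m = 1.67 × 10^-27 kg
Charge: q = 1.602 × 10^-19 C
2.47 × 10^-1 V

From λ = h/√(2mqV), we solve for V:

λ² = h²/(2mqV)
V = h²/(2mqλ²)
V = (6.626 × 10^-34 J·s)² / (2 × 1.67 × 10^-27 kg × 1.602 × 10^-19 C × (5.76 × 10^-11 m)²)
V = 2.47 × 10^-1 V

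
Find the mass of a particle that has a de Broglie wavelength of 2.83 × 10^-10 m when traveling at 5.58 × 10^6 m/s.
4.20 × 10^-31 kg

From the de Broglie relation λ = h/(mv), we solve for m:

m = h/(λv)
m = (6.626 × 10^-34 J·s) / (2.83 × 10^-10 m × 5.58 × 10^6 m/s)
m = 4.20 × 10^-31 kg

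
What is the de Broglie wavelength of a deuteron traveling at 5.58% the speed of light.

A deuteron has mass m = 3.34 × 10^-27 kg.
1.19 × 10^-14 m

Using the de Broglie relation λ = h/(mv):

v = 5.58% × c = 1.673 × 10^7 m/s

λ = h/(mv)
λ = (6.626 × 10^-34 J·s) / (3.34 × 10^-27 kg × 1.673 × 10^7 m/s)
λ = 1.19 × 10^-14 m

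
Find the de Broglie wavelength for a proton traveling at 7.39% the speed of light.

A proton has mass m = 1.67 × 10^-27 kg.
1.79 × 10^-14 m

Using the de Broglie relation λ = h/(mv):

v = 7.39% × c = 2.215 × 10^7 m/s

λ = h/(mv)
λ = (6.626 × 10^-34 J·s) / (1.67 × 10^-27 kg × 2.215 × 10^7 m/s)
λ = 1.79 × 10^-14 m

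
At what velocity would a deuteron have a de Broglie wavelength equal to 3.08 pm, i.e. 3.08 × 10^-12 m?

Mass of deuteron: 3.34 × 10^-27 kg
6.44 × 10^4 m/s

From λ = h/(mv), solve for v:

v = h/(mλ)
v = (6.626 × 10^-34 J·s) / (3.34 × 10^-27 kg × 3.08 × 10^-12 m)
v = 6.44 × 10^4 m/s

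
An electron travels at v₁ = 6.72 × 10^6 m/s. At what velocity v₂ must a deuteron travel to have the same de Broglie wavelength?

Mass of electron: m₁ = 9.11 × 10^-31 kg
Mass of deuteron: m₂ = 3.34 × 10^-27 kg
v₂ = 1.83 × 10^3 m/s

For equal de Broglie wavelengths: λ₁ = λ₂

h/(m₁v₁) = h/(m₂v₂)
m₁v₁ = m₂v₂
v₂ = v₁ · (m₁/m₂)

v₂ = 6.72 × 10^6 m/s × (9.11 × 10^-31 kg / 3.34 × 10^-27 kg)
v₂ = 1.83 × 10^3 m/s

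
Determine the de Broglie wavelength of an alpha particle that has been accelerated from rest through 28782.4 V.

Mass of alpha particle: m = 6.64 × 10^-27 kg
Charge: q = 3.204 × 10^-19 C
5.99 × 10^-14 m

When a particle is accelerated through voltage V, it gains kinetic energy KE = qV.

The de Broglie wavelength is then λ = h/√(2mqV):

λ = h/√(2mqV)
λ = (6.626 × 10^-34 J·s) / √(2 × 6.64 × 10^-27 kg × 3.204 × 10^-19 C × 28782.4 V)
λ = 5.99 × 10^-14 m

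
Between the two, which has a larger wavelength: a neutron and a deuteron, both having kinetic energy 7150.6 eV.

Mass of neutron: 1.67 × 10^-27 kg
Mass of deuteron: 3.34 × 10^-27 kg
The neutron has the longer wavelength.

Using λ = h/√(2mKE):

For neutron: λ₁ = h/√(2m₁KE) = 3.39 × 10^-13 m
For deuteron: λ₂ = h/√(2m₂KE) = 2.40 × 10^-13 m

Since λ ∝ 1/√m at constant kinetic energy, the lighter particle has the longer wavelength.

The neutron has the longer de Broglie wavelength.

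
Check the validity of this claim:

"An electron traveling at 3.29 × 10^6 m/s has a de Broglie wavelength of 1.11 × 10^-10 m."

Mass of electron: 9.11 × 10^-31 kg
False

The claim is incorrect.

Using λ = h/(mv):
λ = (6.626 × 10^-34 J·s) / (9.11 × 10^-31 kg × 3.29 × 10^6 m/s)
λ = 2.21 × 10^-10 m

The actual wavelength differs from the claimed 1.11 × 10^-10 m.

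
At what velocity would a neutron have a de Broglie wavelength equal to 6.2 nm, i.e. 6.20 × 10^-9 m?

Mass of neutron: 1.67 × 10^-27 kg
6.40 × 10^1 m/s

From λ = h/(mv), solve for v:

v = h/(mλ)
v = (6.626 × 10^-34 J·s) / (1.67 × 10^-27 kg × 6.20 × 10^-9 m)
v = 6.40 × 10^1 m/s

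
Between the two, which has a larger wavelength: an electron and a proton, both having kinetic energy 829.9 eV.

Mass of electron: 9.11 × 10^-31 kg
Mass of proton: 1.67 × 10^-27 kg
The electron has the longer wavelength.

Using λ = h/√(2mKE):

For electron: λ₁ = h/√(2m₁KE) = 4.26 × 10^-11 m
For proton: λ₂ = h/√(2m₂KE) = 9.94 × 10^-13 m

Since λ ∝ 1/√m at constant kinetic energy, the lighter particle has the longer wavelength.

The electron has the longer de Broglie wavelength.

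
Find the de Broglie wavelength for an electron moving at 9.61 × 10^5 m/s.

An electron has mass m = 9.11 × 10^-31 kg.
7.57 × 10^-10 m

Using the de Broglie relation λ = h/(mv):

λ = h/(mv)
λ = (6.626 × 10^-34 J·s) / (9.11 × 10^-31 kg × 9.61 × 10^5 m/s)
λ = 7.57 × 10^-10 m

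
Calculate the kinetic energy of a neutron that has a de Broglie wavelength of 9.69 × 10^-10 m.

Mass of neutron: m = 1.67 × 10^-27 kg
1.40 × 10^-22 J (or 8.74 × 10^-4 eV)

From λ = h/√(2mKE), we solve for KE:

λ² = h²/(2mKE)
KE = h²/(2mλ²)
KE = (6.626 × 10^-34 J·s)² / (2 × 1.67 × 10^-27 kg × (9.69 × 10^-10 m)²)
KE = 1.40 × 10^-22 J
KE = 8.74 × 10^-4 eV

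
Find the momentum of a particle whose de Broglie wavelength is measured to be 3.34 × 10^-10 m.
1.98 × 10^-24 kg·m/s

From the de Broglie relation λ = h/p, we solve for p:

p = h/λ
p = (6.626 × 10^-34 J·s) / (3.34 × 10^-10 m)
p = 1.98 × 10^-24 kg·m/s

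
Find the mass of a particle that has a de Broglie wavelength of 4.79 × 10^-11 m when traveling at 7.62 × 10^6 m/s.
1.82 × 10^-30 kg

From the de Broglie relation λ = h/(mv), we solve for m:

m = h/(λv)
m = (6.626 × 10^-34 J·s) / (4.79 × 10^-11 m × 7.62 × 10^6 m/s)
m = 1.82 × 10^-30 kg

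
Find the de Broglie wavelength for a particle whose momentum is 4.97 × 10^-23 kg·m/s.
1.33 × 10^-11 m

Using the de Broglie relation λ = h/p:

λ = h/p
λ = (6.626 × 10^-34 J·s) / (4.97 × 10^-23 kg·m/s)
λ = 1.33 × 10^-11 m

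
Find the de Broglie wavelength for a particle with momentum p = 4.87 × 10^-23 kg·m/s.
1.36 × 10^-11 m

Using the de Broglie relation λ = h/p:

λ = h/p
λ = (6.626 × 10^-34 J·s) / (4.87 × 10^-23 kg·m/s)
λ = 1.36 × 10^-11 m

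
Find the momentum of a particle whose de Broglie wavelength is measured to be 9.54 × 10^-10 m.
6.95 × 10^-25 kg·m/s

From the de Broglie relation λ = h/p, we solve for p:

p = h/λ
p = (6.626 × 10^-34 J·s) / (9.54 × 10^-10 m)
p = 6.95 × 10^-25 kg·m/s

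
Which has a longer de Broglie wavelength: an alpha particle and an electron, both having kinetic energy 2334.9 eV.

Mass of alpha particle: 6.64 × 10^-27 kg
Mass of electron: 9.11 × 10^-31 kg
The electron has the longer wavelength.

Using λ = h/√(2mKE):

For alpha particle: λ₁ = h/√(2m₁KE) = 2.97 × 10^-13 m
For electron: λ₂ = h/√(2m₂KE) = 2.54 × 10^-11 m

Since λ ∝ 1/√m at constant kinetic energy, the lighter particle has the longer wavelength.

The electron has the longer de Broglie wavelength.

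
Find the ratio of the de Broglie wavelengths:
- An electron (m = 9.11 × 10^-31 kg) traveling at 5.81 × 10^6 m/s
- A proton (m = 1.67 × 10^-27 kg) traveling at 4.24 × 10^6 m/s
λ₁/λ₂ = 1.34 × 10^3

Using λ = h/(mv):

λ₁ = h/(m₁v₁) = 1.25 × 10^-10 m
λ₂ = h/(m₂v₂) = 9.36 × 10^-14 m

Ratio λ₁/λ₂ = (m₂v₂)/(m₁v₁)
         = (1.67 × 10^-27 kg × 4.24 × 10^6 m/s) / (9.11 × 10^-31 kg × 5.81 × 10^6 m/s)
         = 1.34 × 10^3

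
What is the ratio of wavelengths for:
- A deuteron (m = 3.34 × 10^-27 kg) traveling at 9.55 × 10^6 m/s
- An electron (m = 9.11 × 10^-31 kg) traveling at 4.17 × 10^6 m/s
λ₁/λ₂ = 1.19 × 10^-4

Using λ = h/(mv):

λ₁ = h/(m₁v₁) = 2.08 × 10^-14 m
λ₂ = h/(m₂v₂) = 1.74 × 10^-10 m

Ratio λ₁/λ₂ = (m₂v₂)/(m₁v₁)
         = (9.11 × 10^-31 kg × 4.17 × 10^6 m/s) / (3.34 × 10^-27 kg × 9.55 × 10^6 m/s)
         = 1.19 × 10^-4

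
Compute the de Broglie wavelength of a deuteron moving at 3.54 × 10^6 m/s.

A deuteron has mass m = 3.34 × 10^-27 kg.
5.60 × 10^-14 m

Using the de Broglie relation λ = h/(mv):

λ = h/(mv)
λ = (6.626 × 10^-34 J·s) / (3.34 × 10^-27 kg × 3.54 × 10^6 m/s)
λ = 5.60 × 10^-14 m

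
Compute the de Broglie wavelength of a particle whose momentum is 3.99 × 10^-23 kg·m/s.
1.66 × 10^-11 m

Using the de Broglie relation λ = h/p:

λ = h/p
λ = (6.626 × 10^-34 J·s) / (3.99 × 10^-23 kg·m/s)
λ = 1.66 × 10^-11 m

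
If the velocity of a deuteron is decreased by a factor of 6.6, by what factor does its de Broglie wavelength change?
The wavelength increases by a factor of 6.6.

From λ = h/(mv), the wavelength is inversely proportional to velocity:

λ ∝ 1/v

If v → v/6.6, then λ → 6.6λ

When velocity is decreased by a factor of 6.6, the wavelength increases by a factor of 6.6.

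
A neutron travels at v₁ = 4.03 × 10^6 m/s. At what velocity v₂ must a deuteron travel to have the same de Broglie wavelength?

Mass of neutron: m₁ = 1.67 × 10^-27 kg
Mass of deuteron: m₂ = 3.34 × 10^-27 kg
v₂ = 2.02 × 10^6 m/s

For equal de Broglie wavelengths: λ₁ = λ₂

h/(m₁v₁) = h/(m₂v₂)
m₁v₁ = m₂v₂
v₂ = v₁ · (m₁/m₂)

v₂ = 4.03 × 10^6 m/s × (1.67 × 10^-27 kg / 3.34 × 10^-27 kg)
v₂ = 2.02 × 10^6 m/s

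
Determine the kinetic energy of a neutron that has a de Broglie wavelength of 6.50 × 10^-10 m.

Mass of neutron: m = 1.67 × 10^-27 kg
3.11 × 10^-22 J (or 1.94 × 10^-3 eV)

From λ = h/√(2mKE), we solve for KE:

λ² = h²/(2mKE)
KE = h²/(2mλ²)
KE = (6.626 × 10^-34 J·s)² / (2 × 1.67 × 10^-27 kg × (6.50 × 10^-10 m)²)
KE = 3.11 × 10^-22 J
KE = 1.94 × 10^-3 eV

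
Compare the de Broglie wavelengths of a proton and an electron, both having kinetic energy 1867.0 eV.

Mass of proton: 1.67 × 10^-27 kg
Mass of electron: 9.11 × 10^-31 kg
The electron has the longer wavelength.

Using λ = h/√(2mKE):

For proton: λ₁ = h/√(2m₁KE) = 6.63 × 10^-13 m
For electron: λ₂ = h/√(2m₂KE) = 2.84 × 10^-11 m

Since λ ∝ 1/√m at constant kinetic energy, the lighter particle has the longer wavelength.

The electron has the longer de Broglie wavelength.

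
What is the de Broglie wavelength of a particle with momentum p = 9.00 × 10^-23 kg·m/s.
7.36 × 10^-12 m

Using the de Broglie relation λ = h/p:

λ = h/p
λ = (6.626 × 10^-34 J·s) / (9.00 × 10^-23 kg·m/s)
λ = 7.36 × 10^-12 m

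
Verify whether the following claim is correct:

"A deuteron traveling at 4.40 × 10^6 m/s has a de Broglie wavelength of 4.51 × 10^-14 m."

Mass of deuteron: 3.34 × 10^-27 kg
True

The claim is correct.

Using λ = h/(mv):
λ = (6.626 × 10^-34 J·s) / (3.34 × 10^-27 kg × 4.40 × 10^6 m/s)
λ = 4.51 × 10^-14 m

This matches the claimed value.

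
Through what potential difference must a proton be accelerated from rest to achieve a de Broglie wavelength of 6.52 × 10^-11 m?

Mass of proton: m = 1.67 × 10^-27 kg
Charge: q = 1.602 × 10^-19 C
1.93 × 10^-1 V

From λ = h/√(2mqV), we solve for V:

λ² = h²/(2mqV)
V = h²/(2mqλ²)
V = (6.626 × 10^-34 J·s)² / (2 × 1.67 × 10^-27 kg × 1.602 × 10^-19 C × (6.52 × 10^-11 m)²)
V = 1.93 × 10^-1 V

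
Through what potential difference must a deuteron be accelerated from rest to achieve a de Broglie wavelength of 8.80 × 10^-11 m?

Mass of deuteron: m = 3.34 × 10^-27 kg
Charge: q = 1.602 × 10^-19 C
5.30 × 10^-2 V

From λ = h/√(2mqV), we solve for V:

λ² = h²/(2mqV)
V = h²/(2mqλ²)
V = (6.626 × 10^-34 J·s)² / (2 × 3.34 × 10^-27 kg × 1.602 × 10^-19 C × (8.80 × 10^-11 m)²)
V = 5.30 × 10^-2 V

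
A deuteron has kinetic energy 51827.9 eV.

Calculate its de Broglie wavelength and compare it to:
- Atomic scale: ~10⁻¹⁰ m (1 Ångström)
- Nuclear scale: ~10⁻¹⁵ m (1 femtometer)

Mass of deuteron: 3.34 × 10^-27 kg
λ = 8.90 × 10^-14 m, which is between nuclear and atomic scales.

Using λ = h/√(2mKE):

KE = 51827.9 eV = 8.304 × 10^-15 J

λ = h/√(2mKE)
λ = (6.626 × 10^-34 J·s) / √(2 × 3.34 × 10^-27 kg × 8.304 × 10^-15 J)
λ = 8.90 × 10^-14 m

Comparison:
- Atomic scale (10⁻¹⁰ m): λ is 0.00089× this size
- Nuclear scale (10⁻¹⁵ m): λ is 89× this size

The wavelength is between nuclear and atomic scales.

This wavelength is appropriate for probing atomic structure but too large for nuclear physics experiments.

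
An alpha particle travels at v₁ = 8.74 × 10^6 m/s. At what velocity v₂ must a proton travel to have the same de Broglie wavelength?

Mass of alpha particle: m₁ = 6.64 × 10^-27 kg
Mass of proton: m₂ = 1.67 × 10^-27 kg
v₂ = 3.48 × 10^7 m/s

For equal de Broglie wavelengths: λ₁ = λ₂

h/(m₁v₁) = h/(m₂v₂)
m₁v₁ = m₂v₂
v₂ = v₁ · (m₁/m₂)

v₂ = 8.74 × 10^6 m/s × (6.64 × 10^-27 kg / 1.67 × 10^-27 kg)
v₂ = 3.48 × 10^7 m/s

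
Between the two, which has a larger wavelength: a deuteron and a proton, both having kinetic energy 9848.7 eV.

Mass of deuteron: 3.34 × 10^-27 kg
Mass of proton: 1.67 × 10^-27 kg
The proton has the longer wavelength.

Using λ = h/√(2mKE):

For deuteron: λ₁ = h/√(2m₁KE) = 2.04 × 10^-13 m
For proton: λ₂ = h/√(2m₂KE) = 2.89 × 10^-13 m

Since λ ∝ 1/√m at constant kinetic energy, the lighter particle has the longer wavelength.

The proton has the longer de Broglie wavelength.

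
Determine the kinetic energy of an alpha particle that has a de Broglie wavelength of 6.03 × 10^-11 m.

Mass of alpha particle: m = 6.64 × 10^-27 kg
9.09 × 10^-21 J (or 0.0567 eV)

From λ = h/√(2mKE), we solve for KE:

λ² = h²/(2mKE)
KE = h²/(2mλ²)
KE = (6.626 × 10^-34 J·s)² / (2 × 6.64 × 10^-27 kg × (6.03 × 10^-11 m)²)
KE = 9.09 × 10^-21 J
KE = 0.0567 eV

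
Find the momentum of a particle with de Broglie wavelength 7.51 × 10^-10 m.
8.82 × 10^-25 kg·m/s

From the de Broglie relation λ = h/p, we solve for p:

p = h/λ
p = (6.626 × 10^-34 J·s) / (7.51 × 10^-10 m)
p = 8.82 × 10^-25 kg·m/s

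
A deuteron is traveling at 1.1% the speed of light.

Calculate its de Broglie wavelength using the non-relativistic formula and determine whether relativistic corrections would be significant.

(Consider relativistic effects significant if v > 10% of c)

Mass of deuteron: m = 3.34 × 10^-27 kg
No, relativistic corrections are not needed.

Using the non-relativistic de Broglie formula λ = h/(mv):

v = 1.1% × c = 3.298 × 10^6 m/s

λ = h/(mv)
λ = (6.626 × 10^-34 J·s) / (3.34 × 10^-27 kg × 3.298 × 10^6 m/s)
λ = 6.02 × 10^-14 m

Since v = 1.1% of c < 10% of c, relativistic corrections are NOT significant and this non-relativistic result is a good approximation.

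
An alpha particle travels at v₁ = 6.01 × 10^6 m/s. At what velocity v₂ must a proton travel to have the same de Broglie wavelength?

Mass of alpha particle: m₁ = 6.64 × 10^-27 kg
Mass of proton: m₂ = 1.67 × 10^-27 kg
v₂ = 2.39 × 10^7 m/s

For equal de Broglie wavelengths: λ₁ = λ₂

h/(m₁v₁) = h/(m₂v₂)
m₁v₁ = m₂v₂
v₂ = v₁ · (m₁/m₂)

v₂ = 6.01 × 10^6 m/s × (6.64 × 10^-27 kg / 1.67 × 10^-27 kg)
v₂ = 2.39 × 10^7 m/s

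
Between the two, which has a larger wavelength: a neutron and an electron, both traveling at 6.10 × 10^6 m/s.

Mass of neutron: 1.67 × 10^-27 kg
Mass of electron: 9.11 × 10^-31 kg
The electron has the longer wavelength.

Using λ = h/(mv), since both particles have the same velocity, the wavelength depends only on mass.

For neutron: λ₁ = h/(m₁v) = 6.50 × 10^-14 m
For electron: λ₂ = h/(m₂v) = 1.19 × 10^-10 m

Since λ ∝ 1/m at constant velocity, the lighter particle has the longer wavelength.

The electron has the longer de Broglie wavelength.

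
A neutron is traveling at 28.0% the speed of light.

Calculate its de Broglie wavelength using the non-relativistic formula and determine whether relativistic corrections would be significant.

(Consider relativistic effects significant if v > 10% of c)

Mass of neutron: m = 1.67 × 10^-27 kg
Yes, relativistic corrections are needed.

Using the non-relativistic de Broglie formula λ = h/(mv):

v = 28.0% × c = 8.394 × 10^7 m/s

λ = h/(mv)
λ = (6.626 × 10^-34 J·s) / (1.67 × 10^-27 kg × 8.394 × 10^7 m/s)
λ = 4.73 × 10^-15 m

Since v = 28.0% of c > 10% of c, relativistic corrections ARE significant and the actual wavelength would differ from this non-relativistic estimate.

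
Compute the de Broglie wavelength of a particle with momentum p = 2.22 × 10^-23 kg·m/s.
2.98 × 10^-11 m

Using the de Broglie relation λ = h/p:

λ = h/p
λ = (6.626 × 10^-34 J·s) / (2.22 × 10^-23 kg·m/s)
λ = 2.98 × 10^-11 m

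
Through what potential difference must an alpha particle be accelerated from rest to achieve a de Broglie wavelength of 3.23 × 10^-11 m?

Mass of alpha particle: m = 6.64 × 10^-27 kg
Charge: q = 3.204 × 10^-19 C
9.89 × 10^-2 V

From λ = h/√(2mqV), we solve for V:

λ² = h²/(2mqV)
V = h²/(2mqλ²)
V = (6.626 × 10^-34 J·s)² / (2 × 6.64 × 10^-27 kg × 3.204 × 10^-19 C × (3.23 × 10^-11 m)²)
V = 9.89 × 10^-2 V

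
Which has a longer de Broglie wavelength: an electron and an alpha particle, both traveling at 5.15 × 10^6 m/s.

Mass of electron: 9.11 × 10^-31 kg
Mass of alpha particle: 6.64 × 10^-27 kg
The electron has the longer wavelength.

Using λ = h/(mv), since both particles have the same velocity, the wavelength depends only on mass.

For electron: λ₁ = h/(m₁v) = 1.41 × 10^-10 m
For alpha particle: λ₂ = h/(m₂v) = 1.94 × 10^-14 m

Since λ ∝ 1/m at constant velocity, the lighter particle has the longer wavelength.

The electron has the longer de Broglie wavelength.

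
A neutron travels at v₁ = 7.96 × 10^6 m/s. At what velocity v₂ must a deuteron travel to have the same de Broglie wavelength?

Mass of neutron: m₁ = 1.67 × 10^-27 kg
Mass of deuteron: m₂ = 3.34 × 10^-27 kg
v₂ = 3.98 × 10^6 m/s

For equal de Broglie wavelengths: λ₁ = λ₂

h/(m₁v₁) = h/(m₂v₂)
m₁v₁ = m₂v₂
v₂ = v₁ · (m₁/m₂)

v₂ = 7.96 × 10^6 m/s × (1.67 × 10^-27 kg / 3.34 × 10^-27 kg)
v₂ = 3.98 × 10^6 m/s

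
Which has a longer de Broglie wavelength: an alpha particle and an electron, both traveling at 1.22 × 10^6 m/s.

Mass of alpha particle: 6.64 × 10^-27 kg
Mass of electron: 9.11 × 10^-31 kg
The electron has the longer wavelength.

Using λ = h/(mv), since both particles have the same velocity, the wavelength depends only on mass.

For alpha particle: λ₁ = h/(m₁v) = 8.18 × 10^-14 m
For electron: λ₂ = h/(m₂v) = 5.96 × 10^-10 m

Since λ ∝ 1/m at constant velocity, the lighter particle has the longer wavelength.

The electron has the longer de Broglie wavelength.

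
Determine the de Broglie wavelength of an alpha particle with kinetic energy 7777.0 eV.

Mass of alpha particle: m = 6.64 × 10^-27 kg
1.63 × 10^-13 m

Using λ = h/√(2mKE):

First convert KE to Joules: KE = 7777.0 eV = 1.246 × 10^-15 J

λ = h/√(2mKE)
λ = (6.626 × 10^-34 J·s) / √(2 × 6.64 × 10^-27 kg × 1.246 × 10^-15 J)
λ = 1.63 × 10^-13 m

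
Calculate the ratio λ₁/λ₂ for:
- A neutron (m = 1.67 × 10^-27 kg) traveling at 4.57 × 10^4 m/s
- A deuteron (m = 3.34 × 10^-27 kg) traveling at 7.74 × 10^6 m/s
λ₁/λ₂ = 339

Using λ = h/(mv):

λ₁ = h/(m₁v₁) = 8.68 × 10^-12 m
λ₂ = h/(m₂v₂) = 2.56 × 10^-14 m

Ratio λ₁/λ₂ = (m₂v₂)/(m₁v₁)
         = (3.34 × 10^-27 kg × 7.74 × 10^6 m/s) / (1.67 × 10^-27 kg × 4.57 × 10^4 m/s)
         = 339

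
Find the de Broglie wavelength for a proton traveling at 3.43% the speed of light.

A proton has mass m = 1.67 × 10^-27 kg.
3.86 × 10^-14 m

Using the de Broglie relation λ = h/(mv):

v = 3.43% × c = 1.028 × 10^7 m/s

λ = h/(mv)
λ = (6.626 × 10^-34 J·s) / (1.67 × 10^-27 kg × 1.028 × 10^7 m/s)
λ = 3.86 × 10^-14 m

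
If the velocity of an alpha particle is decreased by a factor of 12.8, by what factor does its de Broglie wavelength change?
The wavelength increases by a factor of 12.8.

From λ = h/(mv), the wavelength is inversely proportional to velocity:

λ ∝ 1/v

If v → v/12.8, then λ → 12.8λ

When velocity is decreased by a factor of 12.8, the wavelength increases by a factor of 12.8.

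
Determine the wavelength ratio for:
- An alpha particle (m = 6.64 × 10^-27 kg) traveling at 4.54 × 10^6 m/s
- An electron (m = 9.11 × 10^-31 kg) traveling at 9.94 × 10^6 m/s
λ₁/λ₂ = 3.00 × 10^-4

Using λ = h/(mv):

λ₁ = h/(m₁v₁) = 2.20 × 10^-14 m
λ₂ = h/(m₂v₂) = 7.32 × 10^-11 m

Ratio λ₁/λ₂ = (m₂v₂)/(m₁v₁)
         = (9.11 × 10^-31 kg × 9.94 × 10^6 m/s) / (6.64 × 10^-27 kg × 4.54 × 10^6 m/s)
         = 3.00 × 10^-4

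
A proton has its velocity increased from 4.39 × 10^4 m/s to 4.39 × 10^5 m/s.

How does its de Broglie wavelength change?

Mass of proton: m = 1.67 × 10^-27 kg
The wavelength decreases by a factor of 10.

Using λ = h/(mv):

Initial wavelength: λ₁ = h/(mv₁) = 9.04 × 10^-12 m
Final wavelength: λ₂ = h/(mv₂) = 9.04 × 10^-13 m

Since λ ∝ 1/v, when velocity increases by a factor of 10, the wavelength decreases by a factor of 10.

λ₂/λ₁ = v₁/v₂ = 1/10

The wavelength decreases by a factor of 10.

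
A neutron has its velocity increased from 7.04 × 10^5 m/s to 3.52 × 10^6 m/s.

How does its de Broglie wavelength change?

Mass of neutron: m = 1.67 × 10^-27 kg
The wavelength decreases by a factor of 5.

Using λ = h/(mv):

Initial wavelength: λ₁ = h/(mv₁) = 5.64 × 10^-13 m
Final wavelength: λ₂ = h/(mv₂) = 1.13 × 10^-13 m

Since λ ∝ 1/v, when velocity increases by a factor of 5, the wavelength decreases by a factor of 5.

λ₂/λ₁ = v₁/v₂ = 1/5

The wavelength decreases by a factor of 5.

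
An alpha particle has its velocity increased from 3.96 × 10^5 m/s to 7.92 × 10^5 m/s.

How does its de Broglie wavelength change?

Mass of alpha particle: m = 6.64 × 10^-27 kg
The wavelength decreases by a factor of 2.

Using λ = h/(mv):

Initial wavelength: λ₁ = h/(mv₁) = 2.52 × 10^-13 m
Final wavelength: λ₂ = h/(mv₂) = 1.26 × 10^-13 m

Since λ ∝ 1/v, when velocity increases by a factor of 2, the wavelength decreases by a factor of 2.

λ₂/λ₁ = v₁/v₂ = 1/2

The wavelength decreases by a factor of 2.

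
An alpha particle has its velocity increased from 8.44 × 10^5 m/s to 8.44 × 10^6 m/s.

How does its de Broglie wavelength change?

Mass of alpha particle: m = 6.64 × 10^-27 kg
The wavelength decreases by a factor of 10.

Using λ = h/(mv):

Initial wavelength: λ₁ = h/(mv₁) = 1.18 × 10^-13 m
Final wavelength: λ₂ = h/(mv₂) = 1.18 × 10^-14 m

Since λ ∝ 1/v, when velocity increases by a factor of 10, the wavelength decreases by a factor of 10.

λ₂/λ₁ = v₁/v₂ = 1/10

The wavelength decreases by a factor of 10.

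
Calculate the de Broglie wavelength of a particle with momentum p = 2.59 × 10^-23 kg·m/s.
2.56 × 10^-11 m

Using the de Broglie relation λ = h/p:

λ = h/p
λ = (6.626 × 10^-34 J·s) / (2.59 × 10^-23 kg·m/s)
λ = 2.56 × 10^-11 m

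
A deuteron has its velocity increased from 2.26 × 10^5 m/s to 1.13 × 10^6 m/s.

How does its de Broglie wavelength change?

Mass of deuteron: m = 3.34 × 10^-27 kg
The wavelength decreases by a factor of 5.

Using λ = h/(mv):

Initial wavelength: λ₁ = h/(mv₁) = 8.78 × 10^-13 m
Final wavelength: λ₂ = h/(mv₂) = 1.76 × 10^-13 m

Since λ ∝ 1/v, when velocity increases by a factor of 5, the wavelength decreases by a factor of 5.

λ₂/λ₁ = v₁/v₂ = 1/5

The wavelength decreases by a factor of 5.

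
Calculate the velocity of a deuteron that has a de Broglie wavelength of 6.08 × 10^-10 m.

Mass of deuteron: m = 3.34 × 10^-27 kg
3.26 × 10^2 m/s

From the de Broglie relation λ = h/(mv), we solve for v:

v = h/(mλ)
v = (6.626 × 10^-34 J·s) / (3.34 × 10^-27 kg × 6.08 × 10^-10 m)
v = 3.26 × 10^2 m/s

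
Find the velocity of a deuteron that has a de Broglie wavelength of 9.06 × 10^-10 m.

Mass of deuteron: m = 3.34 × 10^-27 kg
2.19 × 10^2 m/s

From the de Broglie relation λ = h/(mv), we solve for v:

v = h/(mλ)
v = (6.626 × 10^-34 J·s) / (3.34 × 10^-27 kg × 9.06 × 10^-10 m)
v = 2.19 × 10^2 m/s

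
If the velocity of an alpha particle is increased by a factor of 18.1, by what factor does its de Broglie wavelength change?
The wavelength decreases by a factor of 18.1.

From λ = h/(mv), the wavelength is inversely proportional to velocity:

λ ∝ 1/v

If v → 18.1v, then λ → λ/18.1

When velocity is increased by a factor of 18.1, the wavelength decreases by a factor of 18.1.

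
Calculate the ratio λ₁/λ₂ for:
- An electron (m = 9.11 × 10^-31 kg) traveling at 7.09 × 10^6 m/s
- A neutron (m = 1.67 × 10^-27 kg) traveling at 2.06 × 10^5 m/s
λ₁/λ₂ = 53.3

Using λ = h/(mv):

λ₁ = h/(m₁v₁) = 1.03 × 10^-10 m
λ₂ = h/(m₂v₂) = 1.93 × 10^-12 m

Ratio λ₁/λ₂ = (m₂v₂)/(m₁v₁)
         = (1.67 × 10^-27 kg × 2.06 × 10^5 m/s) / (9.11 × 10^-31 kg × 7.09 × 10^6 m/s)
         = 53.3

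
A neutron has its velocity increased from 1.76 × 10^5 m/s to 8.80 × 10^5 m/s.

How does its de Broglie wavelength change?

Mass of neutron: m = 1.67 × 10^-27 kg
The wavelength decreases by a factor of 5.

Using λ = h/(mv):

Initial wavelength: λ₁ = h/(mv₁) = 2.25 × 10^-12 m
Final wavelength: λ₂ = h/(mv₂) = 4.51 × 10^-13 m

Since λ ∝ 1/v, when velocity increases by a factor of 5, the wavelength decreases by a factor of 5.

λ₂/λ₁ = v₁/v₂ = 1/5

The wavelength decreases by a factor of 5.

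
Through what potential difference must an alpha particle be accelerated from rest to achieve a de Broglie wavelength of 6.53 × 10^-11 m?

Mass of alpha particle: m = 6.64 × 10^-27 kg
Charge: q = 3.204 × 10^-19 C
2.42 × 10^-2 V

From λ = h/√(2mqV), we solve for V:

λ² = h²/(2mqV)
V = h²/(2mqλ²)
V = (6.626 × 10^-34 J·s)² / (2 × 6.64 × 10^-27 kg × 3.204 × 10^-19 C × (6.53 × 10^-11 m)²)
V = 2.42 × 10^-2 V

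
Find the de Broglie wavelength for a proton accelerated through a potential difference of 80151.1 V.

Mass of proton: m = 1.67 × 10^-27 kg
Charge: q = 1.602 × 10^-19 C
1.01 × 10^-13 m

When a particle is accelerated through voltage V, it gains kinetic energy KE = qV.

The de Broglie wavelength is then λ = h/√(2mqV):

λ = h/√(2mqV)
λ = (6.626 × 10^-34 J·s) / √(2 × 1.67 × 10^-27 kg × 1.602 × 10^-19 C × 80151.1 V)
λ = 1.01 × 10^-13 m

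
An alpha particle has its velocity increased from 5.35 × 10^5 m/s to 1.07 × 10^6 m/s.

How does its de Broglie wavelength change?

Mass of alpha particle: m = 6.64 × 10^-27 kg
The wavelength decreases by a factor of 2.

Using λ = h/(mv):

Initial wavelength: λ₁ = h/(mv₁) = 1.87 × 10^-13 m
Final wavelength: λ₂ = h/(mv₂) = 9.33 × 10^-14 m

Since λ ∝ 1/v, when velocity increases by a factor of 2, the wavelength decreases by a factor of 2.

λ₂/λ₁ = v₁/v₂ = 1/2

The wavelength decreases by a factor of 2.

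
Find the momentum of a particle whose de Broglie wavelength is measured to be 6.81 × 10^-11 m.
9.73 × 10^-24 kg·m/s

From the de Broglie relation λ = h/p, we solve for p:

p = h/λ
p = (6.626 × 10^-34 J·s) / (6.81 × 10^-11 m)
p = 9.73 × 10^-24 kg·m/s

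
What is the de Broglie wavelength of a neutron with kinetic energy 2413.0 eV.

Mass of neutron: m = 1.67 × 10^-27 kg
5.83 × 10^-13 m

Using λ = h/√(2mKE):

First convert KE to Joules: KE = 2413.0 eV = 3.866 × 10^-16 J

λ = h/√(2mKE)
λ = (6.626 × 10^-34 J·s) / √(2 × 1.67 × 10^-27 kg × 3.866 × 10^-16 J)
λ = 5.83 × 10^-13 m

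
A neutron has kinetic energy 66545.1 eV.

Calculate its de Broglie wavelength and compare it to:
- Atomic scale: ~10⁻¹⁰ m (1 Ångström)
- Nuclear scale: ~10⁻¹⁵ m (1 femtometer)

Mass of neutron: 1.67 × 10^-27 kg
λ = 1.11 × 10^-13 m, which is between nuclear and atomic scales.

Using λ = h/√(2mKE):

KE = 66545.1 eV = 1.066 × 10^-14 J

λ = h/√(2mKE)
λ = (6.626 × 10^-34 J·s) / √(2 × 1.67 × 10^-27 kg × 1.066 × 10^-14 J)
λ = 1.11 × 10^-13 m

Comparison:
- Atomic scale (10⁻¹⁰ m): λ is 0.0011× this size
- Nuclear scale (10⁻¹⁵ m): λ is 1.1e+02× this size

The wavelength is between nuclear and atomic scales.

This wavelength is appropriate for probing atomic structure but too large for nuclear physics experiments.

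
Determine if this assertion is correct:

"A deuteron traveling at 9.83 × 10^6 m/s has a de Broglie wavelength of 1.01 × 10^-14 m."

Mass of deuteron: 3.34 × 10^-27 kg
False

The claim is incorrect.

Using λ = h/(mv):
λ = (6.626 × 10^-34 J·s) / (3.34 × 10^-27 kg × 9.83 × 10^6 m/s)
λ = 2.02 × 10^-14 m

The actual wavelength differs from the claimed 1.01 × 10^-14 m.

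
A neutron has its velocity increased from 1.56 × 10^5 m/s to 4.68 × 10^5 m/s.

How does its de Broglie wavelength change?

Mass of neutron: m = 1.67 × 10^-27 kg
The wavelength decreases by a factor of 3.

Using λ = h/(mv):

Initial wavelength: λ₁ = h/(mv₁) = 2.54 × 10^-12 m
Final wavelength: λ₂ = h/(mv₂) = 8.48 × 10^-13 m

Since λ ∝ 1/v, when velocity increases by a factor of 3, the wavelength decreases by a factor of 3.

λ₂/λ₁ = v₁/v₂ = 1/3

The wavelength decreases by a factor of 3.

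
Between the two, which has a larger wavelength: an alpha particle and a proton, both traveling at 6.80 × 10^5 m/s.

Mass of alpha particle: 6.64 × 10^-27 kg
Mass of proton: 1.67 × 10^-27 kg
The proton has the longer wavelength.

Using λ = h/(mv), since both particles have the same velocity, the wavelength depends only on mass.

For alpha particle: λ₁ = h/(m₁v) = 1.47 × 10^-13 m
For proton: λ₂ = h/(m₂v) = 5.83 × 10^-13 m

Since λ ∝ 1/m at constant velocity, the lighter particle has the longer wavelength.

The proton has the longer de Broglie wavelength.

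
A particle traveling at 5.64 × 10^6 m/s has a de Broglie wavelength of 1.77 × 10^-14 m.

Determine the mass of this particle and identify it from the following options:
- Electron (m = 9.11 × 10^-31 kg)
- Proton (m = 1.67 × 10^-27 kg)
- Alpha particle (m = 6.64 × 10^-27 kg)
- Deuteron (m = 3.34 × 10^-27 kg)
The particle is an alpha particle.

From λ = h/(mv), solve for mass:

m = h/(λv)
m = (6.626 × 10^-34 J·s) / (1.77 × 10^-14 m × 5.64 × 10^6 m/s)
m = 6.64 × 10^-27 kg

Comparing with the listed masses, this is closest to an alpha particle.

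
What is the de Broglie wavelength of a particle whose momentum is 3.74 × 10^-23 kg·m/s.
1.77 × 10^-11 m

Using the de Broglie relation λ = h/p:

λ = h/p
λ = (6.626 × 10^-34 J·s) / (3.74 × 10^-23 kg·m/s)
λ = 1.77 × 10^-11 m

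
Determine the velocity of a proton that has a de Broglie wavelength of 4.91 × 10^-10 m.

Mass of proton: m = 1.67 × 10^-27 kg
8.08 × 10^2 m/s

From the de Broglie relation λ = h/(mv), we solve for v:

v = h/(mλ)
v = (6.626 × 10^-34 J·s) / (1.67 × 10^-27 kg × 4.91 × 10^-10 m)
v = 8.08 × 10^2 m/s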